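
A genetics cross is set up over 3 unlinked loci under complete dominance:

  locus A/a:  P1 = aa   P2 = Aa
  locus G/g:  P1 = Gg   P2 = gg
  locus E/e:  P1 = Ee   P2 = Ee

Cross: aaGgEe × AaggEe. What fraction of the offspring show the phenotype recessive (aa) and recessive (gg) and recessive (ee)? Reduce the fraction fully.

aaGgEe gametes: aGE×2, aGe×2, agE×2, age×2
AaggEe gametes: AgE×2, Age×2, agE×2, age×2
aaGgEe×AaggEe grid (8·8=64): AaGgEE=4 AaGgEe=8 AaGgee=4 AaggEE=4 AaggEe=8 Aaggee=4 aaGgEE=4 aaGgEe=8 aaGgee=4 aaggEE=4 aaggEe=8 aaggee=4
aa gg ee hits 4/64; gcd=4; 4÷4/64÷4 = 1/16

P(aa gg ee) = 1/16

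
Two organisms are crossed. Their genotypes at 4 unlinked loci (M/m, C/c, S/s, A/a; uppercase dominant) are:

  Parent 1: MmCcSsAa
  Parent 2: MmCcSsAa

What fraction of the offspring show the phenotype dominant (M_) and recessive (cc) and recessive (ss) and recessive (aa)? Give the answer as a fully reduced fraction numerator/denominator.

MmCcSsAa gametes: MCSA×1, MCSa×1, MCsA×1, MCsa×1, McSA×1, McSa×1, McsA×1, Mcsa×1, mCSA×1, mCSa×1, mCsA×1, mCsa×1, mcSA×1, mcSa×1, mcsA×1, mcsa×1
MmCcSsAa gametes: MCSA×1, MCSa×1, MCsA×1, MCsa×1, McSA×1, McSa×1, McsA×1, Mcsa×1, mCSA×1, mCSa×1, mCsA×1, mCsa×1, mcSA×1, mcSa×1, mcsA×1, mcsa×1
MmCcSsAa×MmCcSsAa grid (16·16=256): MMCCSSAA=1 MMCCSSAa=2 MMCCSSaa=1 MMCCSsAA=2 MMCCSsAa=4 MMCCSsaa=2 MMCCssAA=1 MMCCssAa=2 MMCCssaa=1 MMCcSSAA=2 MMCcSSAa=4 MMCcSSaa=2 MMCcSsAA=4 MMCcSsAa=8 MMCcSsaa=4 MMCcssAA=2 MMCcssAa=4 MMCcssaa=2 MMccSSAA=1 MMccSSAa=2 MMccSSaa=1 MMccSsAA=2 MMccSsAa=4 MMccSsaa=2 MMccssAA=1 MMccssAa=2 MMccssaa=1 MmCCSSAA=2 MmCCSSAa=4 MmCCSSaa=2 MmCCSsAA=4 MmCCSsAa=8 MmCCSsaa=4 MmCCssAA=2 MmCCssAa=4 MmCCssaa=2 MmCcSSAA=4 MmCcSSAa=8 MmCcSSaa=4 MmCcSsAA=8 MmCcSsAa=16 MmCcSsaa=8 MmCcssAA=4 MmCcssAa=8 MmCcssaa=4 MmccSSAA=2 MmccSSAa=4 MmccSSaa=2 MmccSsAA=4 MmccSsAa=8 MmccSsaa=4 MmccssAA=2 MmccssAa=4 Mmccssaa=2 mmCCSSAA=1 mmCCSSAa=2 mmCCSSaa=1 mmCCSsAA=2 mmCCSsAa=4 mmCCSsaa=2 mmCCssAA=1 mmCCssAa=2 mmCCssaa=1 mmCcSSAA=2 mmCcSSAa=4 mmCcSSaa=2 mmCcSsAA=4 mmCcSsAa=8 mmCcSsaa=4 mmCcssAA=2 mmCcssAa=4 mmCcssaa=2 mmccSSAA=1 mmccSSAa=2 mmccSSaa=1 mmccSsAA=2 mmccSsAa=4 mmccSsaa=2 mmccssAA=1 mmccssAa=2 mmccssaa=1
M_ cc ss aa hits 3/256; gcd=1; 3÷1/256÷1 = 3/256

P(M_ cc ss aa) = 3/256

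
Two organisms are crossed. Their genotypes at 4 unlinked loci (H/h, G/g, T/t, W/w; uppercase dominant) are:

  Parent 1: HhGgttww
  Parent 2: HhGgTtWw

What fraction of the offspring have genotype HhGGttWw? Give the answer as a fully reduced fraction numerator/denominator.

P(HhGGttWw) = 1/32

HhGgttww gametes: HGtw×4, Hgtw×4, hGtw×4, hgtw×4
HhGgTtWw gametes: HGTW×1, HGTw×1, HGtW×1, HGtw×1, HgTW×1, HgTw×1, HgtW×1, Hgtw×1, hGTW×1, hGTw×1, hGtW×1, hGtw×1, hgTW×1, hgTw×1, hgtW×1, hgtw×1
HhGgttww×HhGgTtWw grid (16·16=256): HHGGTtWw=4 HHGGTtww=4 HHGGttWw=4 HHGGttww=4 HHGgTtWw=8 HHGgTtww=8 HHGgttWw=8 HHGgttww=8 HHggTtWw=4 HHggTtww=4 HHggttWw=4 HHggttww=4 HhGGTtWw=8 HhGGTtww=8 HhGGttWw=8 HhGGttww=8 HhGgTtWw=16 HhGgTtww=16 HhGgttWw=16 HhGgttww=16 HhggTtWw=8 HhggTtww=8 HhggttWw=8 Hhggttww=8 hhGGTtWw=4 hhGGTtww=4 hhGGttWw=4 hhGGttww=4 hhGgTtWw=8 hhGgTtww=8 hhGgttWw=8 hhGgttww=8 hhggTtWw=4 hhggTtww=4 hhggttWw=4 hhggttww=4
HhGGttWw hits 8/256; gcd=8; 8÷8/256÷8 = 1/32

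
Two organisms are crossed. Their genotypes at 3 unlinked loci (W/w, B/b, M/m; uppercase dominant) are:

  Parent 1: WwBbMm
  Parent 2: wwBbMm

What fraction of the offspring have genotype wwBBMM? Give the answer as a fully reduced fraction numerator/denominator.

P(wwBBMM) = 1/32

WwBbMm gametes: WBM×1, WBm×1, WbM×1, Wbm×1, wBM×1, wBm×1, wbM×1, wbm×1
wwBbMm gametes: wBM×2, wBm×2, wbM×2, wbm×2
WwBbMm×wwBbMm grid (8·8=64): WwBBMM=2 WwBBMm=4 WwBBmm=2 WwBbMM=4 WwBbMm=8 WwBbmm=4 WwbbMM=2 WwbbMm=4 Wwbbmm=2 wwBBMM=2 wwBBMm=4 wwBBmm=2 wwBbMM=4 wwBbMm=8 wwBbmm=4 wwbbMM=2 wwbbMm=4 wwbbmm=2
wwBBMM hits 2/64; gcd=2; 2÷2/64÷2 = 1/32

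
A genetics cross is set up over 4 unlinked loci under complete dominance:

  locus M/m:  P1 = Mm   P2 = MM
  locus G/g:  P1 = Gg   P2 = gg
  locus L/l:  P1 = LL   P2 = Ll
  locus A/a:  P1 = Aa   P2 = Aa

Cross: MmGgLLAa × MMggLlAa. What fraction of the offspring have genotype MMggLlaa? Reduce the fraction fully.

MmGgLLAa gametes: MGLA×2, MGLa×2, MgLA×2, MgLa×2, mGLA×2, mGLa×2, mgLA×2, mgLa×2
MMggLlAa gametes: MgLA×4, MgLa×4, MglA×4, Mgla×4
MmGgLLAa×MMggLlAa grid (16·16=256): MMGgLLAA=8 MMGgLLAa=16 MMGgLLaa=8 MMGgLlAA=8 MMGgLlAa=16 MMGgLlaa=8 MMggLLAA=8 MMggLLAa=16 MMggLLaa=8 MMggLlAA=8 MMggLlAa=16 MMggLlaa=8 MmGgLLAA=8 MmGgLLAa=16 MmGgLLaa=8 MmGgLlAA=8 MmGgLlAa=16 MmGgLlaa=8 MmggLLAA=8 MmggLLAa=16 MmggLLaa=8 MmggLlAA=8 MmggLlAa=16 MmggLlaa=8
MMggLlaa hits 8/256; gcd=8; 8÷8/256÷8 = 1/32

P(MMggLlaa) = 1/32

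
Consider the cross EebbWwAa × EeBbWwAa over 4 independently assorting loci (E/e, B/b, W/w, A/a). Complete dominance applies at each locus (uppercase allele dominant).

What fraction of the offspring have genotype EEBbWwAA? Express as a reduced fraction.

EebbWwAa gametes: EbWA×2, EbWa×2, EbwA×2, Ebwa×2, ebWA×2, ebWa×2, ebwA×2, ebwa×2
EeBbWwAa gametes: EBWA×1, EBWa×1, EBwA×1, EBwa×1, EbWA×1, EbWa×1, EbwA×1, Ebwa×1, eBWA×1, eBWa×1, eBwA×1, eBwa×1, ebWA×1, ebWa×1, ebwA×1, ebwa×1
EebbWwAa×EeBbWwAa grid (16·16=256): EEBbWWAA=2 EEBbWWAa=4 EEBbWWaa=2 EEBbWwAA=4 EEBbWwAa=8 EEBbWwaa=4 EEBbwwAA=2 EEBbwwAa=4 EEBbwwaa=2 EEbbWWAA=2 EEbbWWAa=4 EEbbWWaa=2 EEbbWwAA=4 EEbbWwAa=8 EEbbWwaa=4 EEbbwwAA=2 EEbbwwAa=4 EEbbwwaa=2 EeBbWWAA=4 EeBbWWAa=8 EeBbWWaa=4 EeBbWwAA=8 EeBbWwAa=16 EeBbWwaa=8 EeBbwwAA=4 EeBbwwAa=8 EeBbwwaa=4 EebbWWAA=4 EebbWWAa=8 EebbWWaa=4 EebbWwAA=8 EebbWwAa=16 EebbWwaa=8 EebbwwAA=4 EebbwwAa=8 Eebbwwaa=4 eeBbWWAA=2 eeBbWWAa=4 eeBbWWaa=2 eeBbWwAA=4 eeBbWwAa=8 eeBbWwaa=4 eeBbwwAA=2 eeBbwwAa=4 eeBbwwaa=2 eebbWWAA=2 eebbWWAa=4 eebbWWaa=2 eebbWwAA=4 eebbWwAa=8 eebbWwaa=4 eebbwwAA=2 eebbwwAa=4 eebbwwaa=2
EEBbWwAA hits 4/256; gcd=4; 4÷4/256÷4 = 1/64

P(EEBbWwAA) = 1/64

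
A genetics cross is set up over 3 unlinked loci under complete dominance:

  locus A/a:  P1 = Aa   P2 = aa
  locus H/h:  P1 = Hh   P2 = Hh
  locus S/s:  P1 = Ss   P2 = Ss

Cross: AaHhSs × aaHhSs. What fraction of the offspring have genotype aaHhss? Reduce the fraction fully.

AaHhSs gametes: AHS×1, AHs×1, AhS×1, Ahs×1, aHS×1, aHs×1, ahS×1, ahs×1
aaHhSs gametes: aHS×2, aHs×2, ahS×2, ahs×2
AaHhSs×aaHhSs grid (8·8=64): AaHHSS=2 AaHHSs=4 AaHHss=2 AaHhSS=4 AaHhSs=8 AaHhss=4 AahhSS=2 AahhSs=4 Aahhss=2 aaHHSS=2 aaHHSs=4 aaHHss=2 aaHhSS=4 aaHhSs=8 aaHhss=4 aahhSS=2 aahhSs=4 aahhss=2
aaHhss hits 4/64; gcd=4; 4÷4/64÷4 = 1/16

P(aaHhss) = 1/16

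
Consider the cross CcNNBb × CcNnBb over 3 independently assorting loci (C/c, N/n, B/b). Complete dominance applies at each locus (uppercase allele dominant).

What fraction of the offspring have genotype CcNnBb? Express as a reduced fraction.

CcNNBb gametes: CNB×2, CNb×2, cNB×2, cNb×2
CcNnBb gametes: CNB×1, CNb×1, CnB×1, Cnb×1, cNB×1, cNb×1, cnB×1, cnb×1
CcNNBb×CcNnBb grid (8·8=64): CCNNBB=2 CCNNBb=4 CCNNbb=2 CCNnBB=2 CCNnBb=4 CCNnbb=2 CcNNBB=4 CcNNBb=8 CcNNbb=4 CcNnBB=4 CcNnBb=8 CcNnbb=4 ccNNBB=2 ccNNBb=4 ccNNbb=2 ccNnBB=2 ccNnBb=4 ccNnbb=2
CcNnBb hits 8/64; gcd=8; 8÷8/64÷8 = 1/8

P(CcNnBb) = 1/8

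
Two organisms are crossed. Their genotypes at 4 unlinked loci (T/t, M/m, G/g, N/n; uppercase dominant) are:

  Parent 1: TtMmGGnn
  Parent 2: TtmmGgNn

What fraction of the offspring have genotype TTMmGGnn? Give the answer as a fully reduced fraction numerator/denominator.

TtMmGGnn gametes: TMGn×4, TmGn×4, tMGn×4, tmGn×4
TtmmGgNn gametes: TmGN×2, TmGn×2, TmgN×2, Tmgn×2, tmGN×2, tmGn×2, tmgN×2, tmgn×2
TtMmGGnn×TtmmGgNn grid (16·16=256): TTMmGGNn=8 TTMmGGnn=8 TTMmGgNn=8 TTMmGgnn=8 TTmmGGNn=8 TTmmGGnn=8 TTmmGgNn=8 TTmmGgnn=8 TtMmGGNn=16 TtMmGGnn=16 TtMmGgNn=16 TtMmGgnn=16 TtmmGGNn=16 TtmmGGnn=16 TtmmGgNn=16 TtmmGgnn=16 ttMmGGNn=8 ttMmGGnn=8 ttMmGgNn=8 ttMmGgnn=8 ttmmGGNn=8 ttmmGGnn=8 ttmmGgNn=8 ttmmGgnn=8
TTMmGGnn hits 8/256; gcd=8; 8÷8/256÷8 = 1/32

P(TTMmGGnn) = 1/32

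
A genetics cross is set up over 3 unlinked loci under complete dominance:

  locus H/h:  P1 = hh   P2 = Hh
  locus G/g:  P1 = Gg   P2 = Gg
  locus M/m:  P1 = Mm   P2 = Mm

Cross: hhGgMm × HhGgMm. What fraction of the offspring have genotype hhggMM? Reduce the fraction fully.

P(hhggMM) = 1/32

hhGgMm gametes: hGM×2, hGm×2, hgM×2, hgm×2
HhGgMm gametes: HGM×1, HGm×1, HgM×1, Hgm×1, hGM×1, hGm×1, hgM×1, hgm×1
hhGgMm×HhGgMm grid (8·8=64): HhGGMM=2 HhGGMm=4 HhGGmm=2 HhGgMM=4 HhGgMm=8 HhGgmm=4 HhggMM=2 HhggMm=4 Hhggmm=2 hhGGMM=2 hhGGMm=4 hhGGmm=2 hhGgMM=4 hhGgMm=8 hhGgmm=4 hhggMM=2 hhggMm=4 hhggmm=2
hhggMM hits 2/64; gcd=2; 2÷2/64÷2 = 1/32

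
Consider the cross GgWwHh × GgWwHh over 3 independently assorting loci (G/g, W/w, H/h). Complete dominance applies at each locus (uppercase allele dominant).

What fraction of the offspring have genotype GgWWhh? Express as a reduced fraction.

P(GgWWhh) = 1/32

GgWwHh gametes: GWH×1, GWh×1, GwH×1, Gwh×1, gWH×1, gWh×1, gwH×1, gwh×1
GgWwHh gametes: GWH×1, GWh×1, GwH×1, Gwh×1, gWH×1, gWh×1, gwH×1, gwh×1
GgWwHh×GgWwHh grid (8·8=64): GGWWHH=1 GGWWHh=2 GGWWhh=1 GGWwHH=2 GGWwHh=4 GGWwhh=2 GGwwHH=1 GGwwHh=2 GGwwhh=1 GgWWHH=2 GgWWHh=4 GgWWhh=2 GgWwHH=4 GgWwHh=8 GgWwhh=4 GgwwHH=2 GgwwHh=4 Ggwwhh=2 ggWWHH=1 ggWWHh=2 ggWWhh=1 ggWwHH=2 ggWwHh=4 ggWwhh=2 ggwwHH=1 ggwwHh=2 ggwwhh=1
GgWWhh hits 2/64; gcd=2; 2÷2/64÷2 = 1/32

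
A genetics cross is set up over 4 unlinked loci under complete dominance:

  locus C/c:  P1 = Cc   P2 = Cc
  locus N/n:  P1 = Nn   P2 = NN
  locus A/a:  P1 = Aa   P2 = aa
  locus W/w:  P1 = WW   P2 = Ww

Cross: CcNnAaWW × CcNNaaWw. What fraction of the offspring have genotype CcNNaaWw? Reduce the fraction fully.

P(CcNNaaWw) = 1/16

CcNnAaWW gametes: CNAW×2, CNaW×2, CnAW×2, CnaW×2, cNAW×2, cNaW×2, cnAW×2, cnaW×2
CcNNaaWw gametes: CNaW×4, CNaw×4, cNaW×4, cNaw×4
CcNnAaWW×CcNNaaWw grid (16·16=256): CCNNAaWW=8 CCNNAaWw=8 CCNNaaWW=8 CCNNaaWw=8 CCNnAaWW=8 CCNnAaWw=8 CCNnaaWW=8 CCNnaaWw=8 CcNNAaWW=16 CcNNAaWw=16 CcNNaaWW=16 CcNNaaWw=16 CcNnAaWW=16 CcNnAaWw=16 CcNnaaWW=16 CcNnaaWw=16 ccNNAaWW=8 ccNNAaWw=8 ccNNaaWW=8 ccNNaaWw=8 ccNnAaWW=8 ccNnAaWw=8 ccNnaaWW=8 ccNnaaWw=8
CcNNaaWw hits 16/256; gcd=16; 16÷16/256÷16 = 1/16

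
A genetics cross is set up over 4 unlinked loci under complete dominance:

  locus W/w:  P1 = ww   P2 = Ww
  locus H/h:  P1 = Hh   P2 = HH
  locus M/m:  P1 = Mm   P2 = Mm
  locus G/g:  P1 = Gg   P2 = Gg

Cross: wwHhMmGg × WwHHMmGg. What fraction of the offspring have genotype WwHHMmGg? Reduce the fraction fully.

wwHhMmGg gametes: wHMG×2, wHMg×2, wHmG×2, wHmg×2, whMG×2, whMg×2, whmG×2, whmg×2
WwHHMmGg gametes: WHMG×2, WHMg×2, WHmG×2, WHmg×2, wHMG×2, wHMg×2, wHmG×2, wHmg×2
wwHhMmGg×WwHHMmGg grid (16·16=256): WwHHMMGG=4 WwHHMMGg=8 WwHHMMgg=4 WwHHMmGG=8 WwHHMmGg=16 WwHHMmgg=8 WwHHmmGG=4 WwHHmmGg=8 WwHHmmgg=4 WwHhMMGG=4 WwHhMMGg=8 WwHhMMgg=4 WwHhMmGG=8 WwHhMmGg=16 WwHhMmgg=8 WwHhmmGG=4 WwHhmmGg=8 WwHhmmgg=4 wwHHMMGG=4 wwHHMMGg=8 wwHHMMgg=4 wwHHMmGG=8 wwHHMmGg=16 wwHHMmgg=8 wwHHmmGG=4 wwHHmmGg=8 wwHHmmgg=4 wwHhMMGG=4 wwHhMMGg=8 wwHhMMgg=4 wwHhMmGG=8 wwHhMmGg=16 wwHhMmgg=8 wwHhmmGG=4 wwHhmmGg=8 wwHhmmgg=4
WwHHMmGg hits 16/256; gcd=16; 16÷16/256÷16 = 1/16

P(WwHHMmGg) = 1/16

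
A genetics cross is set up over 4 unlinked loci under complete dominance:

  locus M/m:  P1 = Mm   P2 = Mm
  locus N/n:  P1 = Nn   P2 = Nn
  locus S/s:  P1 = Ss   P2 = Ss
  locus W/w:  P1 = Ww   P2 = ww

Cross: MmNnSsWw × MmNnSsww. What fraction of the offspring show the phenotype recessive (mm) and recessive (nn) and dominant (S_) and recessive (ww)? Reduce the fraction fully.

P(mm nn S_ ww) = 3/128

MmNnSsWw gametes: MNSW×1, MNSw×1, MNsW×1, MNsw×1, MnSW×1, MnSw×1, MnsW×1, Mnsw×1, mNSW×1, mNSw×1, mNsW×1, mNsw×1, mnSW×1, mnSw×1, mnsW×1, mnsw×1
MmNnSsww gametes: MNSw×2, MNsw×2, MnSw×2, Mnsw×2, mNSw×2, mNsw×2, mnSw×2, mnsw×2
MmNnSsWw×MmNnSsww grid (16·16=256): MMNNSSWw=2 MMNNSSww=2 MMNNSsWw=4 MMNNSsww=4 MMNNssWw=2 MMNNssww=2 MMNnSSWw=4 MMNnSSww=4 MMNnSsWw=8 MMNnSsww=8 MMNnssWw=4 MMNnssww=4 MMnnSSWw=2 MMnnSSww=2 MMnnSsWw=4 MMnnSsww=4 MMnnssWw=2 MMnnssww=2 MmNNSSWw=4 MmNNSSww=4 MmNNSsWw=8 MmNNSsww=8 MmNNssWw=4 MmNNssww=4 MmNnSSWw=8 MmNnSSww=8 MmNnSsWw=16 MmNnSsww=16 MmNnssWw=8 MmNnssww=8 MmnnSSWw=4 MmnnSSww=4 MmnnSsWw=8 MmnnSsww=8 MmnnssWw=4 Mmnnssww=4 mmNNSSWw=2 mmNNSSww=2 mmNNSsWw=4 mmNNSsww=4 mmNNssWw=2 mmNNssww=2 mmNnSSWw=4 mmNnSSww=4 mmNnSsWw=8 mmNnSsww=8 mmNnssWw=4 mmNnssww=4 mmnnSSWw=2 mmnnSSww=2 mmnnSsWw=4 mmnnSsww=4 mmnnssWw=2 mmnnssww=2
mm nn S_ ww hits 6/256; gcd=2; 6÷2/256÷2 = 3/128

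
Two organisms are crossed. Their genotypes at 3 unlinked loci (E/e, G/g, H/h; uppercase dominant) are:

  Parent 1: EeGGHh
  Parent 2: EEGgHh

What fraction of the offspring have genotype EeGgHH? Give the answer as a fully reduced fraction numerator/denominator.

P(EeGgHH) = 1/16

EeGGHh gametes: EGH×2, EGh×2, eGH×2, eGh×2
EEGgHh gametes: EGH×2, EGh×2, EgH×2, Egh×2
EeGGHh×EEGgHh grid (8·8=64): EEGGHH=4 EEGGHh=8 EEGGhh=4 EEGgHH=4 EEGgHh=8 EEGghh=4 EeGGHH=4 EeGGHh=8 EeGGhh=4 EeGgHH=4 EeGgHh=8 EeGghh=4
EeGgHH hits 4/64; gcd=4; 4÷4/64÷4 = 1/16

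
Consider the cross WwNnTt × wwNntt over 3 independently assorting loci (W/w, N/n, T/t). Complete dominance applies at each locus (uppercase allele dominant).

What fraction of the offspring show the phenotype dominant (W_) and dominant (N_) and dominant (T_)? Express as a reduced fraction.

P(W_ N_ T_) = 3/16

WwNnTt gametes: WNT×1, WNt×1, WnT×1, Wnt×1, wNT×1, wNt×1, wnT×1, wnt×1
wwNntt gametes: wNt×4, wnt×4
WwNnTt×wwNntt grid (8·8=64): WwNNTt=4 WwNNtt=4 WwNnTt=8 WwNntt=8 WwnnTt=4 Wwnntt=4 wwNNTt=4 wwNNtt=4 wwNnTt=8 wwNntt=8 wwnnTt=4 wwnntt=4
W_ N_ T_ hits 12/64; gcd=4; 12÷4/64÷4 = 3/16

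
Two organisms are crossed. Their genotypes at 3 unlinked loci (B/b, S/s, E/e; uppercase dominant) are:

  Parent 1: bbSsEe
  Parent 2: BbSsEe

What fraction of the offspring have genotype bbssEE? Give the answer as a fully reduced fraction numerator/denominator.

P(bbssEE) = 1/32

bbSsEe gametes: bSE×2, bSe×2, bsE×2, bse×2
BbSsEe gametes: BSE×1, BSe×1, BsE×1, Bse×1, bSE×1, bSe×1, bsE×1, bse×1
bbSsEe×BbSsEe grid (8·8=64): BbSSEE=2 BbSSEe=4 BbSSee=2 BbSsEE=4 BbSsEe=8 BbSsee=4 BbssEE=2 BbssEe=4 Bbssee=2 bbSSEE=2 bbSSEe=4 bbSSee=2 bbSsEE=4 bbSsEe=8 bbSsee=4 bbssEE=2 bbssEe=4 bbssee=2
bbssEE hits 2/64; gcd=2; 2÷2/64÷2 = 1/32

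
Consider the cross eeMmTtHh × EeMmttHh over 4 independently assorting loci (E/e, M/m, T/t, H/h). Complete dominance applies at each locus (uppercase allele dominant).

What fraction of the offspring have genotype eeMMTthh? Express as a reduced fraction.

P(eeMMTthh) = 1/64

eeMmTtHh gametes: eMTH×2, eMTh×2, eMtH×2, eMth×2, emTH×2, emTh×2, emtH×2, emth×2
EeMmttHh gametes: EMtH×2, EMth×2, EmtH×2, Emth×2, eMtH×2, eMth×2, emtH×2, emth×2
eeMmTtHh×EeMmttHh grid (16·16=256): EeMMTtHH=4 EeMMTtHh=8 EeMMTthh=4 EeMMttHH=4 EeMMttHh=8 EeMMtthh=4 EeMmTtHH=8 EeMmTtHh=16 EeMmTthh=8 EeMmttHH=8 EeMmttHh=16 EeMmtthh=8 EemmTtHH=4 EemmTtHh=8 EemmTthh=4 EemmttHH=4 EemmttHh=8 Eemmtthh=4 eeMMTtHH=4 eeMMTtHh=8 eeMMTthh=4 eeMMttHH=4 eeMMttHh=8 eeMMtthh=4 eeMmTtHH=8 eeMmTtHh=16 eeMmTthh=8 eeMmttHH=8 eeMmttHh=16 eeMmtthh=8 eemmTtHH=4 eemmTtHh=8 eemmTthh=4 eemmttHH=4 eemmttHh=8 eemmtthh=4
eeMMTthh hits 4/256; gcd=4; 4÷4/256÷4 = 1/64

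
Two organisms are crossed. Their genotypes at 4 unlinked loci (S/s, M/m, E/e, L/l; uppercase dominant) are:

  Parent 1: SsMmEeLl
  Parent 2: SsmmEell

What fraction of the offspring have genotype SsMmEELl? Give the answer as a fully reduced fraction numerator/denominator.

P(SsMmEELl) = 1/32

SsMmEeLl gametes: SMEL×1, SMEl×1, SMeL×1, SMel×1, SmEL×1, SmEl×1, SmeL×1, Smel×1, sMEL×1, sMEl×1, sMeL×1, sMel×1, smEL×1, smEl×1, smeL×1, smel×1
SsmmEell gametes: SmEl×4, Smel×4, smEl×4, smel×4
SsMmEeLl×SsmmEell grid (16·16=256): SSMmEELl=4 SSMmEEll=4 SSMmEeLl=8 SSMmEell=8 SSMmeeLl=4 SSMmeell=4 SSmmEELl=4 SSmmEEll=4 SSmmEeLl=8 SSmmEell=8 SSmmeeLl=4 SSmmeell=4 SsMmEELl=8 SsMmEEll=8 SsMmEeLl=16 SsMmEell=16 SsMmeeLl=8 SsMmeell=8 SsmmEELl=8 SsmmEEll=8 SsmmEeLl=16 SsmmEell=16 SsmmeeLl=8 Ssmmeell=8 ssMmEELl=4 ssMmEEll=4 ssMmEeLl=8 ssMmEell=8 ssMmeeLl=4 ssMmeell=4 ssmmEELl=4 ssmmEEll=4 ssmmEeLl=8 ssmmEell=8 ssmmeeLl=4 ssmmeell=4
SsMmEELl hits 8/256; gcd=8; 8÷8/256÷8 = 1/32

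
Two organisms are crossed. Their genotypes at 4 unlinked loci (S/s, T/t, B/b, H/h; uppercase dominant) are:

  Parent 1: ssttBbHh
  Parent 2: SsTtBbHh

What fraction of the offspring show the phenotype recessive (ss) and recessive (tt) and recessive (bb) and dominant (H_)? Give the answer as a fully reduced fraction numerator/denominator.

ssttBbHh gametes: stBH×4, stBh×4, stbH×4, stbh×4
SsTtBbHh gametes: STBH×1, STBh×1, STbH×1, STbh×1, StBH×1, StBh×1, StbH×1, Stbh×1, sTBH×1, sTBh×1, sTbH×1, sTbh×1, stBH×1, stBh×1, stbH×1, stbh×1
ssttBbHh×SsTtBbHh grid (16·16=256): SsTtBBHH=4 SsTtBBHh=8 SsTtBBhh=4 SsTtBbHH=8 SsTtBbHh=16 SsTtBbhh=8 SsTtbbHH=4 SsTtbbHh=8 SsTtbbhh=4 SsttBBHH=4 SsttBBHh=8 SsttBBhh=4 SsttBbHH=8 SsttBbHh=16 SsttBbhh=8 SsttbbHH=4 SsttbbHh=8 Ssttbbhh=4 ssTtBBHH=4 ssTtBBHh=8 ssTtBBhh=4 ssTtBbHH=8 ssTtBbHh=16 ssTtBbhh=8 ssTtbbHH=4 ssTtbbHh=8 ssTtbbhh=4 ssttBBHH=4 ssttBBHh=8 ssttBBhh=4 ssttBbHH=8 ssttBbHh=16 ssttBbhh=8 ssttbbHH=4 ssttbbHh=8 ssttbbhh=4
ss tt bb H_ hits 12/256; gcd=4; 12÷4/256÷4 = 3/64

P(ss tt bb H_) = 3/64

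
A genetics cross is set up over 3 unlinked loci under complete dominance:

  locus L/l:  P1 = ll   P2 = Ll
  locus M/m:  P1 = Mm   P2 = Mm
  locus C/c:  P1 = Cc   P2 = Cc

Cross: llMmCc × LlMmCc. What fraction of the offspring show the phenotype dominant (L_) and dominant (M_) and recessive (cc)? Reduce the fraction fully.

P(L_ M_ cc) = 3/32

llMmCc gametes: lMC×2, lMc×2, lmC×2, lmc×2
LlMmCc gametes: LMC×1, LMc×1, LmC×1, Lmc×1, lMC×1, lMc×1, lmC×1, lmc×1
llMmCc×LlMmCc grid (8·8=64): LlMMCC=2 LlMMCc=4 LlMMcc=2 LlMmCC=4 LlMmCc=8 LlMmcc=4 LlmmCC=2 LlmmCc=4 Llmmcc=2 llMMCC=2 llMMCc=4 llMMcc=2 llMmCC=4 llMmCc=8 llMmcc=4 llmmCC=2 llmmCc=4 llmmcc=2
L_ M_ cc hits 6/64; gcd=2; 6÷2/64÷2 = 3/32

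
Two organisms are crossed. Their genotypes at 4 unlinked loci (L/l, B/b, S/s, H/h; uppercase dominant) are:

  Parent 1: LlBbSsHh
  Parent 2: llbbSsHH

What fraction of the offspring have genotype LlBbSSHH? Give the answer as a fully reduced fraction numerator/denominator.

P(LlBbSSHH) = 1/32

LlBbSsHh gametes: LBSH×1, LBSh×1, LBsH×1, LBsh×1, LbSH×1, LbSh×1, LbsH×1, Lbsh×1, lBSH×1, lBSh×1, lBsH×1, lBsh×1, lbSH×1, lbSh×1, lbsH×1, lbsh×1
llbbSsHH gametes: lbSH×8, lbsH×8
LlBbSsHh×llbbSsHH grid (16·16=256): LlBbSSHH=8 LlBbSSHh=8 LlBbSsHH=16 LlBbSsHh=16 LlBbssHH=8 LlBbssHh=8 LlbbSSHH=8 LlbbSSHh=8 LlbbSsHH=16 LlbbSsHh=16 LlbbssHH=8 LlbbssHh=8 llBbSSHH=8 llBbSSHh=8 llBbSsHH=16 llBbSsHh=16 llBbssHH=8 llBbssHh=8 llbbSSHH=8 llbbSSHh=8 llbbSsHH=16 llbbSsHh=16 llbbssHH=8 llbbssHh=8
LlBbSSHH hits 8/256; gcd=8; 8÷8/256÷8 = 1/32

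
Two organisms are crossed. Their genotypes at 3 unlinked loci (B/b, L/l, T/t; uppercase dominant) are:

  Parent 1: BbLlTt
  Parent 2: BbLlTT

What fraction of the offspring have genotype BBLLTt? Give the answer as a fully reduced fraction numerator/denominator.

BbLlTt gametes: BLT×1, BLt×1, BlT×1, Blt×1, bLT×1, bLt×1, blT×1, blt×1
BbLlTT gametes: BLT×2, BlT×2, bLT×2, blT×2
BbLlTt×BbLlTT grid (8·8=64): BBLLTT=2 BBLLTt=2 BBLlTT=4 BBLlTt=4 BBllTT=2 BBllTt=2 BbLLTT=4 BbLLTt=4 BbLlTT=8 BbLlTt=8 BbllTT=4 BbllTt=4 bbLLTT=2 bbLLTt=2 bbLlTT=4 bbLlTt=4 bbllTT=2 bbllTt=2
BBLLTt hits 2/64; gcd=2; 2÷2/64÷2 = 1/32

P(BBLLTt) = 1/32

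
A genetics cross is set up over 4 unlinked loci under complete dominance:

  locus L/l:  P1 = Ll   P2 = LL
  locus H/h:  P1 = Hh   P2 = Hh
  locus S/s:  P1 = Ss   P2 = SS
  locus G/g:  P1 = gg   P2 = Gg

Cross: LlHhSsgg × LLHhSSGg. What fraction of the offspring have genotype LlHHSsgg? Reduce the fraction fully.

P(LlHHSsgg) = 1/32

LlHhSsgg gametes: LHSg×2, LHsg×2, LhSg×2, Lhsg×2, lHSg×2, lHsg×2, lhSg×2, lhsg×2
LLHhSSGg gametes: LHSG×4, LHSg×4, LhSG×4, LhSg×4
LlHhSsgg×LLHhSSGg grid (16·16=256): LLHHSSGg=8 LLHHSSgg=8 LLHHSsGg=8 LLHHSsgg=8 LLHhSSGg=16 LLHhSSgg=16 LLHhSsGg=16 LLHhSsgg=16 LLhhSSGg=8 LLhhSSgg=8 LLhhSsGg=8 LLhhSsgg=8 LlHHSSGg=8 LlHHSSgg=8 LlHHSsGg=8 LlHHSsgg=8 LlHhSSGg=16 LlHhSSgg=16 LlHhSsGg=16 LlHhSsgg=16 LlhhSSGg=8 LlhhSSgg=8 LlhhSsGg=8 LlhhSsgg=8
LlHHSsgg hits 8/256; gcd=8; 8÷8/256÷8 = 1/32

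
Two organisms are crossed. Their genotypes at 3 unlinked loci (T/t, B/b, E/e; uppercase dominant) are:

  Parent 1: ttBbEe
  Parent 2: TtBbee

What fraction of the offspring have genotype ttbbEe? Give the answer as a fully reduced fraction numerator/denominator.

ttBbEe gametes: tBE×2, tBe×2, tbE×2, tbe×2
TtBbee gametes: TBe×2, Tbe×2, tBe×2, tbe×2
ttBbEe×TtBbee grid (8·8=64): TtBBEe=4 TtBBee=4 TtBbEe=8 TtBbee=8 TtbbEe=4 Ttbbee=4 ttBBEe=4 ttBBee=4 ttBbEe=8 ttBbee=8 ttbbEe=4 ttbbee=4
ttbbEe hits 4/64; gcd=4; 4÷4/64÷4 = 1/16

P(ttbbEe) = 1/16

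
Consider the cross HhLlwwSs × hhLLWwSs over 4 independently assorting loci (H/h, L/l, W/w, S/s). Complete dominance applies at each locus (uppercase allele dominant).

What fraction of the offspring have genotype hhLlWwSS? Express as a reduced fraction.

P(hhLlWwSS) = 1/32

HhLlwwSs gametes: HLwS×2, HLws×2, HlwS×2, Hlws×2, hLwS×2, hLws×2, hlwS×2, hlws×2
hhLLWwSs gametes: hLWS×4, hLWs×4, hLwS×4, hLws×4
HhLlwwSs×hhLLWwSs grid (16·16=256): HhLLWwSS=8 HhLLWwSs=16 HhLLWwss=8 HhLLwwSS=8 HhLLwwSs=16 HhLLwwss=8 HhLlWwSS=8 HhLlWwSs=16 HhLlWwss=8 HhLlwwSS=8 HhLlwwSs=16 HhLlwwss=8 hhLLWwSS=8 hhLLWwSs=16 hhLLWwss=8 hhLLwwSS=8 hhLLwwSs=16 hhLLwwss=8 hhLlWwSS=8 hhLlWwSs=16 hhLlWwss=8 hhLlwwSS=8 hhLlwwSs=16 hhLlwwss=8
hhLlWwSS hits 8/256; gcd=8; 8÷8/256÷8 = 1/32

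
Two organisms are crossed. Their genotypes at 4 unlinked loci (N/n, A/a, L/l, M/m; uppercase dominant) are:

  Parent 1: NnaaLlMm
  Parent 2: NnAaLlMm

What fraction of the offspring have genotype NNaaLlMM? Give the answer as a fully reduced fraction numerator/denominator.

NnaaLlMm gametes: NaLM×2, NaLm×2, NalM×2, Nalm×2, naLM×2, naLm×2, nalM×2, nalm×2
NnAaLlMm gametes: NALM×1, NALm×1, NAlM×1, NAlm×1, NaLM×1, NaLm×1, NalM×1, Nalm×1, nALM×1, nALm×1, nAlM×1, nAlm×1, naLM×1, naLm×1, nalM×1, nalm×1
NnaaLlMm×NnAaLlMm grid (16·16=256): NNAaLLMM=2 NNAaLLMm=4 NNAaLLmm=2 NNAaLlMM=4 NNAaLlMm=8 NNAaLlmm=4 NNAallMM=2 NNAallMm=4 NNAallmm=2 NNaaLLMM=2 NNaaLLMm=4 NNaaLLmm=2 NNaaLlMM=4 NNaaLlMm=8 NNaaLlmm=4 NNaallMM=2 NNaallMm=4 NNaallmm=2 NnAaLLMM=4 NnAaLLMm=8 NnAaLLmm=4 NnAaLlMM=8 NnAaLlMm=16 NnAaLlmm=8 NnAallMM=4 NnAallMm=8 NnAallmm=4 NnaaLLMM=4 NnaaLLMm=8 NnaaLLmm=4 NnaaLlMM=8 NnaaLlMm=16 NnaaLlmm=8 NnaallMM=4 NnaallMm=8 Nnaallmm=4 nnAaLLMM=2 nnAaLLMm=4 nnAaLLmm=2 nnAaLlMM=4 nnAaLlMm=8 nnAaLlmm=4 nnAallMM=2 nnAallMm=4 nnAallmm=2 nnaaLLMM=2 nnaaLLMm=4 nnaaLLmm=2 nnaaLlMM=4 nnaaLlMm=8 nnaaLlmm=4 nnaallMM=2 nnaallMm=4 nnaallmm=2
NNaaLlMM hits 4/256; gcd=4; 4÷4/256÷4 = 1/64

P(NNaaLlMM) = 1/64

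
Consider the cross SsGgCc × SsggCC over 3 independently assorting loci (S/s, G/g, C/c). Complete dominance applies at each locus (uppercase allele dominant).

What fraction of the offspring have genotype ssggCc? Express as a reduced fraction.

P(ssggCc) = 1/16

SsGgCc gametes: SGC×1, SGc×1, SgC×1, Sgc×1, sGC×1, sGc×1, sgC×1, sgc×1
SsggCC gametes: SgC×4, sgC×4
SsGgCc×SsggCC grid (8·8=64): SSGgCC=4 SSGgCc=4 SSggCC=4 SSggCc=4 SsGgCC=8 SsGgCc=8 SsggCC=8 SsggCc=8 ssGgCC=4 ssGgCc=4 ssggCC=4 ssggCc=4
ssggCc hits 4/64; gcd=4; 4÷4/64÷4 = 1/16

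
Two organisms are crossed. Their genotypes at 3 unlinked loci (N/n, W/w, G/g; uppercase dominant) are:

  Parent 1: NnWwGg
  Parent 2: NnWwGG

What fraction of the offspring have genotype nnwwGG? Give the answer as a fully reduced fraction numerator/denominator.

NnWwGg gametes: NWG×1, NWg×1, NwG×1, Nwg×1, nWG×1, nWg×1, nwG×1, nwg×1
NnWwGG gametes: NWG×2, NwG×2, nWG×2, nwG×2
NnWwGg×NnWwGG grid (8·8=64): NNWWGG=2 NNWWGg=2 NNWwGG=4 NNWwGg=4 NNwwGG=2 NNwwGg=2 NnWWGG=4 NnWWGg=4 NnWwGG=8 NnWwGg=8 NnwwGG=4 NnwwGg=4 nnWWGG=2 nnWWGg=2 nnWwGG=4 nnWwGg=4 nnwwGG=2 nnwwGg=2
nnwwGG hits 2/64; gcd=2; 2÷2/64÷2 = 1/32

P(nnwwGG) = 1/32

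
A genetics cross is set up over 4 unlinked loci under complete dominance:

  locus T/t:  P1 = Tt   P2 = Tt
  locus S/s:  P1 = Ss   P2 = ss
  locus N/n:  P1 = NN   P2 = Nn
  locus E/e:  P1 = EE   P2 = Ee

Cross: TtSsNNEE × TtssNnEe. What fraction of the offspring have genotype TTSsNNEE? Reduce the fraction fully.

TtSsNNEE gametes: TSNE×4, TsNE×4, tSNE×4, tsNE×4
TtssNnEe gametes: TsNE×2, TsNe×2, TsnE×2, Tsne×2, tsNE×2, tsNe×2, tsnE×2, tsne×2
TtSsNNEE×TtssNnEe grid (16·16=256): TTSsNNEE=8 TTSsNNEe=8 TTSsNnEE=8 TTSsNnEe=8 TTssNNEE=8 TTssNNEe=8 TTssNnEE=8 TTssNnEe=8 TtSsNNEE=16 TtSsNNEe=16 TtSsNnEE=16 TtSsNnEe=16 TtssNNEE=16 TtssNNEe=16 TtssNnEE=16 TtssNnEe=16 ttSsNNEE=8 ttSsNNEe=8 ttSsNnEE=8 ttSsNnEe=8 ttssNNEE=8 ttssNNEe=8 ttssNnEE=8 ttssNnEe=8
TTSsNNEE hits 8/256; gcd=8; 8÷8/256÷8 = 1/32

P(TTSsNNEE) = 1/32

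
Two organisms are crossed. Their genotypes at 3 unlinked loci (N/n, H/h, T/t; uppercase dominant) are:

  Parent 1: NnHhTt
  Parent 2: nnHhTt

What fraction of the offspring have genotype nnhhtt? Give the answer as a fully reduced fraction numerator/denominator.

P(nnhhtt) = 1/32

NnHhTt gametes: NHT×1, NHt×1, NhT×1, Nht×1, nHT×1, nHt×1, nhT×1, nht×1
nnHhTt gametes: nHT×2, nHt×2, nhT×2, nht×2
NnHhTt×nnHhTt grid (8·8=64): NnHHTT=2 NnHHTt=4 NnHHtt=2 NnHhTT=4 NnHhTt=8 NnHhtt=4 NnhhTT=2 NnhhTt=4 Nnhhtt=2 nnHHTT=2 nnHHTt=4 nnHHtt=2 nnHhTT=4 nnHhTt=8 nnHhtt=4 nnhhTT=2 nnhhTt=4 nnhhtt=2
nnhhtt hits 2/64; gcd=2; 2÷2/64÷2 = 1/32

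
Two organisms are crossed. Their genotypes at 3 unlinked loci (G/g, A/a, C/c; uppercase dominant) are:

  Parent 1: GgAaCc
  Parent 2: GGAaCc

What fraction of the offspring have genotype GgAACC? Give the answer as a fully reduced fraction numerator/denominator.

GgAaCc gametes: GAC×1, GAc×1, GaC×1, Gac×1, gAC×1, gAc×1, gaC×1, gac×1
GGAaCc gametes: GAC×2, GAc×2, GaC×2, Gac×2
GgAaCc×GGAaCc grid (8·8=64): GGAACC=2 GGAACc=4 GGAAcc=2 GGAaCC=4 GGAaCc=8 GGAacc=4 GGaaCC=2 GGaaCc=4 GGaacc=2 GgAACC=2 GgAACc=4 GgAAcc=2 GgAaCC=4 GgAaCc=8 GgAacc=4 GgaaCC=2 GgaaCc=4 Ggaacc=2
GgAACC hits 2/64; gcd=2; 2÷2/64÷2 = 1/32

P(GgAACC) = 1/32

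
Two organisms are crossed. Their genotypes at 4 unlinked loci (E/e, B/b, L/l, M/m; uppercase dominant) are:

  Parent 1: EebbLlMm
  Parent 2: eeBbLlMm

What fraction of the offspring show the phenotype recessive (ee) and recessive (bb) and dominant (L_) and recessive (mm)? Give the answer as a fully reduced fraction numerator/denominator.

EebbLlMm gametes: EbLM×2, EbLm×2, EblM×2, Eblm×2, ebLM×2, ebLm×2, eblM×2, eblm×2
eeBbLlMm gametes: eBLM×2, eBLm×2, eBlM×2, eBlm×2, ebLM×2, ebLm×2, eblM×2, eblm×2
EebbLlMm×eeBbLlMm grid (16·16=256): EeBbLLMM=4 EeBbLLMm=8 EeBbLLmm=4 EeBbLlMM=8 EeBbLlMm=16 EeBbLlmm=8 EeBbllMM=4 EeBbllMm=8 EeBbllmm=4 EebbLLMM=4 EebbLLMm=8 EebbLLmm=4 EebbLlMM=8 EebbLlMm=16 EebbLlmm=8 EebbllMM=4 EebbllMm=8 Eebbllmm=4 eeBbLLMM=4 eeBbLLMm=8 eeBbLLmm=4 eeBbLlMM=8 eeBbLlMm=16 eeBbLlmm=8 eeBbllMM=4 eeBbllMm=8 eeBbllmm=4 eebbLLMM=4 eebbLLMm=8 eebbLLmm=4 eebbLlMM=8 eebbLlMm=16 eebbLlmm=8 eebbllMM=4 eebbllMm=8 eebbllmm=4
ee bb L_ mm hits 12/256; gcd=4; 12÷4/256÷4 = 3/64

P(ee bb L_ mm) = 3/64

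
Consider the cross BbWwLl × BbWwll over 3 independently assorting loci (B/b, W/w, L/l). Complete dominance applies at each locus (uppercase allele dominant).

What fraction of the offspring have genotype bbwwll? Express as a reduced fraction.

P(bbwwll) = 1/32

BbWwLl gametes: BWL×1, BWl×1, BwL×1, Bwl×1, bWL×1, bWl×1, bwL×1, bwl×1
BbWwll gametes: BWl×2, Bwl×2, bWl×2, bwl×2
BbWwLl×BbWwll grid (8·8=64): BBWWLl=2 BBWWll=2 BBWwLl=4 BBWwll=4 BBwwLl=2 BBwwll=2 BbWWLl=4 BbWWll=4 BbWwLl=8 BbWwll=8 BbwwLl=4 Bbwwll=4 bbWWLl=2 bbWWll=2 bbWwLl=4 bbWwll=4 bbwwLl=2 bbwwll=2
bbwwll hits 2/64; gcd=2; 2÷2/64÷2 = 1/32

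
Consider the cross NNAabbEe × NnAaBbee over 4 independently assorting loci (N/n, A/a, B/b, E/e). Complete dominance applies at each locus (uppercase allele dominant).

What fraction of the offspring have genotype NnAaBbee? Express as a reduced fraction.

NNAabbEe gametes: NAbE×4, NAbe×4, NabE×4, Nabe×4
NnAaBbee gametes: NABe×2, NAbe×2, NaBe×2, Nabe×2, nABe×2, nAbe×2, naBe×2, nabe×2
NNAabbEe×NnAaBbee grid (16·16=256): NNAABbEe=8 NNAABbee=8 NNAAbbEe=8 NNAAbbee=8 NNAaBbEe=16 NNAaBbee=16 NNAabbEe=16 NNAabbee=16 NNaaBbEe=8 NNaaBbee=8 NNaabbEe=8 NNaabbee=8 NnAABbEe=8 NnAABbee=8 NnAAbbEe=8 NnAAbbee=8 NnAaBbEe=16 NnAaBbee=16 NnAabbEe=16 NnAabbee=16 NnaaBbEe=8 NnaaBbee=8 NnaabbEe=8 Nnaabbee=8
NnAaBbee hits 16/256; gcd=16; 16÷16/256÷16 = 1/16

P(NnAaBbee) = 1/16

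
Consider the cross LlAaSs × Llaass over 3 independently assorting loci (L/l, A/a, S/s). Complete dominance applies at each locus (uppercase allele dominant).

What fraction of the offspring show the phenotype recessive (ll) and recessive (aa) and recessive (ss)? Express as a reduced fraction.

LlAaSs gametes: LAS×1, LAs×1, LaS×1, Las×1, lAS×1, lAs×1, laS×1, las×1
Llaass gametes: Las×4, las×4
LlAaSs×Llaass grid (8·8=64): LLAaSs=4 LLAass=4 LLaaSs=4 LLaass=4 LlAaSs=8 LlAass=8 LlaaSs=8 Llaass=8 llAaSs=4 llAass=4 llaaSs=4 llaass=4
ll aa ss hits 4/64; gcd=4; 4÷4/64÷4 = 1/16

P(ll aa ss) = 1/16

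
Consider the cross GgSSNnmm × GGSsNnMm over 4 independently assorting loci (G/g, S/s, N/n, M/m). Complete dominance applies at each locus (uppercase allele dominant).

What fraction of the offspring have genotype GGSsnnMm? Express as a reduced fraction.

GgSSNnmm gametes: GSNm×4, GSnm×4, gSNm×4, gSnm×4
GGSsNnMm gametes: GSNM×2, GSNm×2, GSnM×2, GSnm×2, GsNM×2, GsNm×2, GsnM×2, Gsnm×2
GgSSNnmm×GGSsNnMm grid (16·16=256): GGSSNNMm=8 GGSSNNmm=8 GGSSNnMm=16 GGSSNnmm=16 GGSSnnMm=8 GGSSnnmm=8 GGSsNNMm=8 GGSsNNmm=8 GGSsNnMm=16 GGSsNnmm=16 GGSsnnMm=8 GGSsnnmm=8 GgSSNNMm=8 GgSSNNmm=8 GgSSNnMm=16 GgSSNnmm=16 GgSSnnMm=8 GgSSnnmm=8 GgSsNNMm=8 GgSsNNmm=8 GgSsNnMm=16 GgSsNnmm=16 GgSsnnMm=8 GgSsnnmm=8
GGSsnnMm hits 8/256; gcd=8; 8÷8/256÷8 = 1/32

P(GGSsnnMm) = 1/32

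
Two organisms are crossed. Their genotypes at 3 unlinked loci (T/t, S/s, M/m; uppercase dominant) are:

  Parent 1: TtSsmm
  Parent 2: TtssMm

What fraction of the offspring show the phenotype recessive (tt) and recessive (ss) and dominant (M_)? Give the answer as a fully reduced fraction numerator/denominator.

P(tt ss M_) = 1/16

TtSsmm gametes: TSm×2, Tsm×2, tSm×2, tsm×2
TtssMm gametes: TsM×2, Tsm×2, tsM×2, tsm×2
TtSsmm×TtssMm grid (8·8=64): TTSsMm=4 TTSsmm=4 TTssMm=4 TTssmm=4 TtSsMm=8 TtSsmm=8 TtssMm=8 Ttssmm=8 ttSsMm=4 ttSsmm=4 ttssMm=4 ttssmm=4
tt ss M_ hits 4/64; gcd=4; 4÷4/64÷4 = 1/16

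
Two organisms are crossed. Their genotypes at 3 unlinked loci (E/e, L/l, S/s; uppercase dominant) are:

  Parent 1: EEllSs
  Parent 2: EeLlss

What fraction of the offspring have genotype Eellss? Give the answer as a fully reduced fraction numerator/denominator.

EEllSs gametes: ElS×4, Els×4
EeLlss gametes: ELs×2, Els×2, eLs×2, els×2
EEllSs×EeLlss grid (8·8=64): EELlSs=8 EELlss=8 EEllSs=8 EEllss=8 EeLlSs=8 EeLlss=8 EellSs=8 Eellss=8
Eellss hits 8/64; gcd=8; 8÷8/64÷8 = 1/8

P(Eellss) = 1/8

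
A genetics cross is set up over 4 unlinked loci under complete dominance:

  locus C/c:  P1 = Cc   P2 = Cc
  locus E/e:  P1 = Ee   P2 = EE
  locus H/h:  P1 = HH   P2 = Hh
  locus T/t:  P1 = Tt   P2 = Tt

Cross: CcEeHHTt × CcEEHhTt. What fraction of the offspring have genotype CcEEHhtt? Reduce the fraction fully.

P(CcEEHhtt) = 1/32

CcEeHHTt gametes: CEHT×2, CEHt×2, CeHT×2, CeHt×2, cEHT×2, cEHt×2, ceHT×2, ceHt×2
CcEEHhTt gametes: CEHT×2, CEHt×2, CEhT×2, CEht×2, cEHT×2, cEHt×2, cEhT×2, cEht×2
CcEeHHTt×CcEEHhTt grid (16·16=256): CCEEHHTT=4 CCEEHHTt=8 CCEEHHtt=4 CCEEHhTT=4 CCEEHhTt=8 CCEEHhtt=4 CCEeHHTT=4 CCEeHHTt=8 CCEeHHtt=4 CCEeHhTT=4 CCEeHhTt=8 CCEeHhtt=4 CcEEHHTT=8 CcEEHHTt=16 CcEEHHtt=8 CcEEHhTT=8 CcEEHhTt=16 CcEEHhtt=8 CcEeHHTT=8 CcEeHHTt=16 CcEeHHtt=8 CcEeHhTT=8 CcEeHhTt=16 CcEeHhtt=8 ccEEHHTT=4 ccEEHHTt=8 ccEEHHtt=4 ccEEHhTT=4 ccEEHhTt=8 ccEEHhtt=4 ccEeHHTT=4 ccEeHHTt=8 ccEeHHtt=4 ccEeHhTT=4 ccEeHhTt=8 ccEeHhtt=4
CcEEHhtt hits 8/256; gcd=8; 8÷8/256÷8 = 1/32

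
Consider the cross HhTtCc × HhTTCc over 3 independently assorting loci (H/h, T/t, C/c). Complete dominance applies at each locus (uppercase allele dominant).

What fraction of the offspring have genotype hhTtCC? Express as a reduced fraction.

P(hhTtCC) = 1/32

HhTtCc gametes: HTC×1, HTc×1, HtC×1, Htc×1, hTC×1, hTc×1, htC×1, htc×1
HhTTCc gametes: HTC×2, HTc×2, hTC×2, hTc×2
HhTtCc×HhTTCc grid (8·8=64): HHTTCC=2 HHTTCc=4 HHTTcc=2 HHTtCC=2 HHTtCc=4 HHTtcc=2 HhTTCC=4 HhTTCc=8 HhTTcc=4 HhTtCC=4 HhTtCc=8 HhTtcc=4 hhTTCC=2 hhTTCc=4 hhTTcc=2 hhTtCC=2 hhTtCc=4 hhTtcc=2
hhTtCC hits 2/64; gcd=2; 2÷2/64÷2 = 1/32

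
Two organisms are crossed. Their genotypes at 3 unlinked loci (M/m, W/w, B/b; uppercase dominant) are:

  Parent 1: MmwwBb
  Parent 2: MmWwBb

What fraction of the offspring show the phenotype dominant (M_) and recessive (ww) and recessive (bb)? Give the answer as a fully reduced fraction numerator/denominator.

P(M_ ww bb) = 3/32

MmwwBb gametes: MwB×2, Mwb×2, mwB×2, mwb×2
MmWwBb gametes: MWB×1, MWb×1, MwB×1, Mwb×1, mWB×1, mWb×1, mwB×1, mwb×1
MmwwBb×MmWwBb grid (8·8=64): MMWwBB=2 MMWwBb=4 MMWwbb=2 MMwwBB=2 MMwwBb=4 MMwwbb=2 MmWwBB=4 MmWwBb=8 MmWwbb=4 MmwwBB=4 MmwwBb=8 Mmwwbb=4 mmWwBB=2 mmWwBb=4 mmWwbb=2 mmwwBB=2 mmwwBb=4 mmwwbb=2
M_ ww bb hits 6/64; gcd=2; 6÷2/64÷2 = 3/32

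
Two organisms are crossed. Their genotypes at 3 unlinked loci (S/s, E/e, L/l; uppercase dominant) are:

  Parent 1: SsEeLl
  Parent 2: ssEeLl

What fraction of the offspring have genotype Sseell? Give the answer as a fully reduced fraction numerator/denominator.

SsEeLl gametes: SEL×1, SEl×1, SeL×1, Sel×1, sEL×1, sEl×1, seL×1, sel×1
ssEeLl gametes: sEL×2, sEl×2, seL×2, sel×2
SsEeLl×ssEeLl grid (8·8=64): SsEELL=2 SsEELl=4 SsEEll=2 SsEeLL=4 SsEeLl=8 SsEell=4 SseeLL=2 SseeLl=4 Sseell=2 ssEELL=2 ssEELl=4 ssEEll=2 ssEeLL=4 ssEeLl=8 ssEell=4 sseeLL=2 sseeLl=4 sseell=2
Sseell hits 2/64; gcd=2; 2÷2/64÷2 = 1/32

P(Sseell) = 1/32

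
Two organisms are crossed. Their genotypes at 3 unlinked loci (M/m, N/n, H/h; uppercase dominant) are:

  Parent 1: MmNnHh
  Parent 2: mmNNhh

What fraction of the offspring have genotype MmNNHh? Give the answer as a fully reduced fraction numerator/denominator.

MmNnHh gametes: MNH×1, MNh×1, MnH×1, Mnh×1, mNH×1, mNh×1, mnH×1, mnh×1
mmNNhh gametes: mNh×8
MmNnHh×mmNNhh grid (8·8=64): MmNNHh=8 MmNNhh=8 MmNnHh=8 MmNnhh=8 mmNNHh=8 mmNNhh=8 mmNnHh=8 mmNnhh=8
MmNNHh hits 8/64; gcd=8; 8÷8/64÷8 = 1/8

P(MmNNHh) = 1/8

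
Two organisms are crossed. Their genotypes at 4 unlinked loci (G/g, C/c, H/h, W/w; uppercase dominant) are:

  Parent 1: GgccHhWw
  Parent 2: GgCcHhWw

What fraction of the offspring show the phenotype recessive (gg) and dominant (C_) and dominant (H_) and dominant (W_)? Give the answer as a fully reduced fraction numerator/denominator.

GgccHhWw gametes: GcHW×2, GcHw×2, GchW×2, Gchw×2, gcHW×2, gcHw×2, gchW×2, gchw×2
GgCcHhWw gametes: GCHW×1, GCHw×1, GChW×1, GChw×1, GcHW×1, GcHw×1, GchW×1, Gchw×1, gCHW×1, gCHw×1, gChW×1, gChw×1, gcHW×1, gcHw×1, gchW×1, gchw×1
GgccHhWw×GgCcHhWw grid (16·16=256): GGCcHHWW=2 GGCcHHWw=4 GGCcHHww=2 GGCcHhWW=4 GGCcHhWw=8 GGCcHhww=4 GGCchhWW=2 GGCchhWw=4 GGCchhww=2 GGccHHWW=2 GGccHHWw=4 GGccHHww=2 GGccHhWW=4 GGccHhWw=8 GGccHhww=4 GGcchhWW=2 GGcchhWw=4 GGcchhww=2 GgCcHHWW=4 GgCcHHWw=8 GgCcHHww=4 GgCcHhWW=8 GgCcHhWw=16 GgCcHhww=8 GgCchhWW=4 GgCchhWw=8 GgCchhww=4 GgccHHWW=4 GgccHHWw=8 GgccHHww=4 GgccHhWW=8 GgccHhWw=16 GgccHhww=8 GgcchhWW=4 GgcchhWw=8 Ggcchhww=4 ggCcHHWW=2 ggCcHHWw=4 ggCcHHww=2 ggCcHhWW=4 ggCcHhWw=8 ggCcHhww=4 ggCchhWW=2 ggCchhWw=4 ggCchhww=2 ggccHHWW=2 ggccHHWw=4 ggccHHww=2 ggccHhWW=4 ggccHhWw=8 ggccHhww=4 ggcchhWW=2 ggcchhWw=4 ggcchhww=2
gg C_ H_ W_ hits 18/256; gcd=2; 18÷2/256÷2 = 9/128

P(gg C_ H_ W_) = 9/128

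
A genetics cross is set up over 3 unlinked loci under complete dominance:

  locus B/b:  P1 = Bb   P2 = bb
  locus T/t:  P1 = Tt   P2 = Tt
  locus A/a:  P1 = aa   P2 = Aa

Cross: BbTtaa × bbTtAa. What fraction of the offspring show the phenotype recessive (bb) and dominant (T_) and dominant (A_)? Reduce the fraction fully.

P(bb T_ A_) = 3/16

BbTtaa gametes: BTa×2, Bta×2, bTa×2, bta×2
bbTtAa gametes: bTA×2, bTa×2, btA×2, bta×2
BbTtaa×bbTtAa grid (8·8=64): BbTTAa=4 BbTTaa=4 BbTtAa=8 BbTtaa=8 BbttAa=4 Bbttaa=4 bbTTAa=4 bbTTaa=4 bbTtAa=8 bbTtaa=8 bbttAa=4 bbttaa=4
bb T_ A_ hits 12/64; gcd=4; 12÷4/64÷4 = 3/16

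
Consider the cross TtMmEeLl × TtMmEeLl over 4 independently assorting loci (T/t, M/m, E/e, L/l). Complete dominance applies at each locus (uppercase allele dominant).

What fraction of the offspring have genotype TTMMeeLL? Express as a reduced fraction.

TtMmEeLl gametes: TMEL×1, TMEl×1, TMeL×1, TMel×1, TmEL×1, TmEl×1, TmeL×1, Tmel×1, tMEL×1, tMEl×1, tMeL×1, tMel×1, tmEL×1, tmEl×1, tmeL×1, tmel×1
TtMmEeLl gametes: TMEL×1, TMEl×1, TMeL×1, TMel×1, TmEL×1, TmEl×1, TmeL×1, Tmel×1, tMEL×1, tMEl×1, tMeL×1, tMel×1, tmEL×1, tmEl×1, tmeL×1, tmel×1
TtMmEeLl×TtMmEeLl grid (16·16=256): TTMMEELL=1 TTMMEELl=2 TTMMEEll=1 TTMMEeLL=2 TTMMEeLl=4 TTMMEell=2 TTMMeeLL=1 TTMMeeLl=2 TTMMeell=1 TTMmEELL=2 TTMmEELl=4 TTMmEEll=2 TTMmEeLL=4 TTMmEeLl=8 TTMmEell=4 TTMmeeLL=2 TTMmeeLl=4 TTMmeell=2 TTmmEELL=1 TTmmEELl=2 TTmmEEll=1 TTmmEeLL=2 TTmmEeLl=4 TTmmEell=2 TTmmeeLL=1 TTmmeeLl=2 TTmmeell=1 TtMMEELL=2 TtMMEELl=4 TtMMEEll=2 TtMMEeLL=4 TtMMEeLl=8 TtMMEell=4 TtMMeeLL=2 TtMMeeLl=4 TtMMeell=2 TtMmEELL=4 TtMmEELl=8 TtMmEEll=4 TtMmEeLL=8 TtMmEeLl=16 TtMmEell=8 TtMmeeLL=4 TtMmeeLl=8 TtMmeell=4 TtmmEELL=2 TtmmEELl=4 TtmmEEll=2 TtmmEeLL=4 TtmmEeLl=8 TtmmEell=4 TtmmeeLL=2 TtmmeeLl=4 Ttmmeell=2 ttMMEELL=1 ttMMEELl=2 ttMMEEll=1 ttMMEeLL=2 ttMMEeLl=4 ttMMEell=2 ttMMeeLL=1 ttMMeeLl=2 ttMMeell=1 ttMmEELL=2 ttMmEELl=4 ttMmEEll=2 ttMmEeLL=4 ttMmEeLl=8 ttMmEell=4 ttMmeeLL=2 ttMmeeLl=4 ttMmeell=2 ttmmEELL=1 ttmmEELl=2 ttmmEEll=1 ttmmEeLL=2 ttmmEeLl=4 ttmmEell=2 ttmmeeLL=1 ttmmeeLl=2 ttmmeell=1
TTMMeeLL hits 1/256; gcd=1; 1÷1/256÷1 = 1/256

P(TTMMeeLL) = 1/256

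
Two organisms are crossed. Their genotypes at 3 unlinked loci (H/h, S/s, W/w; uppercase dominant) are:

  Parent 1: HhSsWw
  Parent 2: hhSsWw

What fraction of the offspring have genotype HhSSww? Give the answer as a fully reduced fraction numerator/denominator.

HhSsWw gametes: HSW×1, HSw×1, HsW×1, Hsw×1, hSW×1, hSw×1, hsW×1, hsw×1
hhSsWw gametes: hSW×2, hSw×2, hsW×2, hsw×2
HhSsWw×hhSsWw grid (8·8=64): HhSSWW=2 HhSSWw=4 HhSSww=2 HhSsWW=4 HhSsWw=8 HhSsww=4 HhssWW=2 HhssWw=4 Hhssww=2 hhSSWW=2 hhSSWw=4 hhSSww=2 hhSsWW=4 hhSsWw=8 hhSsww=4 hhssWW=2 hhssWw=4 hhssww=2
HhSSww hits 2/64; gcd=2; 2÷2/64÷2 = 1/32

P(HhSSww) = 1/32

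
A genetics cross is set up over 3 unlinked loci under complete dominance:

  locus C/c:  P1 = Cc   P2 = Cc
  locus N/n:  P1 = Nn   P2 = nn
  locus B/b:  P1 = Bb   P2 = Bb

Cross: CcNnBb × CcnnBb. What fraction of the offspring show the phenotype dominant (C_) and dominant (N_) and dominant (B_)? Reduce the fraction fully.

P(C_ N_ B_) = 9/32

CcNnBb gametes: CNB×1, CNb×1, CnB×1, Cnb×1, cNB×1, cNb×1, cnB×1, cnb×1
CcnnBb gametes: CnB×2, Cnb×2, cnB×2, cnb×2
CcNnBb×CcnnBb grid (8·8=64): CCNnBB=2 CCNnBb=4 CCNnbb=2 CCnnBB=2 CCnnBb=4 CCnnbb=2 CcNnBB=4 CcNnBb=8 CcNnbb=4 CcnnBB=4 CcnnBb=8 Ccnnbb=4 ccNnBB=2 ccNnBb=4 ccNnbb=2 ccnnBB=2 ccnnBb=4 ccnnbb=2
C_ N_ B_ hits 18/64; gcd=2; 18÷2/64÷2 = 9/32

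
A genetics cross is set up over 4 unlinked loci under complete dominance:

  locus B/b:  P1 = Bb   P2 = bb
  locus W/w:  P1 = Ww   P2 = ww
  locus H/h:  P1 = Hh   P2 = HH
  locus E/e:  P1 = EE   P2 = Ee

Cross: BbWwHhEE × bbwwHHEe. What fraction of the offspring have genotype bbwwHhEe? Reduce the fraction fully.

BbWwHhEE gametes: BWHE×2, BWhE×2, BwHE×2, BwhE×2, bWHE×2, bWhE×2, bwHE×2, bwhE×2
bbwwHHEe gametes: bwHE×8, bwHe×8
BbWwHhEE×bbwwHHEe grid (16·16=256): BbWwHHEE=16 BbWwHHEe=16 BbWwHhEE=16 BbWwHhEe=16 BbwwHHEE=16 BbwwHHEe=16 BbwwHhEE=16 BbwwHhEe=16 bbWwHHEE=16 bbWwHHEe=16 bbWwHhEE=16 bbWwHhEe=16 bbwwHHEE=16 bbwwHHEe=16 bbwwHhEE=16 bbwwHhEe=16
bbwwHhEe hits 16/256; gcd=16; 16÷16/256÷16 = 1/16

P(bbwwHhEe) = 1/16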